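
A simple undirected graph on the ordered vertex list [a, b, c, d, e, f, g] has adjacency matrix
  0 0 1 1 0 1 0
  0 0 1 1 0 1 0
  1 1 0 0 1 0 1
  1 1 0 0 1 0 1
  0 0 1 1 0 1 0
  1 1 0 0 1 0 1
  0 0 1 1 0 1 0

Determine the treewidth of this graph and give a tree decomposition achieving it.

The largest bag has 4 vertices, giving width 3; this decomposition certifies tw(G) ≤ 3. For the lower bound: the 4 vertex sets {a,f}, {b,c}, {d}, {e} are disjoint, each induces a connected subgraph, and every pair is joined by at least one edge of G. Contracting each set to a single vertex therefore yields K_{4} as a minor, and since treewidth is minor-monotone, tw(G) ≥ tw(K_{4}) = 3. Combining the bounds, tw(G) = 3.

Treewidth 3.
One optimal decomposition is:
Bags: B1 = {a, c, d, f}  B2 = {b, c, d, f}  B3 = {c, d, e, f}  B4 = {c, d, f, g}
Tree: B1–B2, B2–B3, B3–B4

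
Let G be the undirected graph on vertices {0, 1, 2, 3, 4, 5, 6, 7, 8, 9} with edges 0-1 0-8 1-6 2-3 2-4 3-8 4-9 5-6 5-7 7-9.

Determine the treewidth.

2

A width-2 tree decomposition is:
Bags: B1 = {1, 5, 6}  B2 = {1, 5, 7}  B3 = {1, 7, 9}  B4 = {1, 4, 9}  B5 = {1, 2, 4}  B6 = {1, 2, 3}  B7 = {1, 3, 8}  B8 = {0, 1, 8}
Tree: B1–B2, B2–B3, B3–B4, B4–B5, B5–B6, B6–B7, B7–B8
Every bag has size at most 3, so the width is 3 − 1 = 2 and tw(G) ≤ 2. The edges 1–6–5–7–9–4–2–3–8–0–1 form a cycle, so G is not a tree and its treewidth is at least 2. The upper and lower bounds meet at 2, so that is the treewidth.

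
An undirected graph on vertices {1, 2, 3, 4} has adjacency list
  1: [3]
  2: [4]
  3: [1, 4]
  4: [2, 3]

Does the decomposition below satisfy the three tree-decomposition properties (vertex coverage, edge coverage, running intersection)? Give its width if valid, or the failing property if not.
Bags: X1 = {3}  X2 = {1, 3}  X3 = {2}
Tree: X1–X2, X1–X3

A tree decomposition must satisfy three properties: every vertex lies in some bag; for every edge, both endpoints lie together in some bag; and for every vertex, the bags containing it form a connected subtree. Here vertex 4 appears in no bag, so the decomposition is invalid.

No — vertex 4 appears in no bag.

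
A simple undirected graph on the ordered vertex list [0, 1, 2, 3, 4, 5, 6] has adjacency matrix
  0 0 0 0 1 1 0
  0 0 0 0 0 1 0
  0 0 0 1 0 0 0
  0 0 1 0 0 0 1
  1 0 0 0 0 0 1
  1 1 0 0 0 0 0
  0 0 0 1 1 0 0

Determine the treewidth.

A width-1 tree decomposition is:
Bags: B1 = {2, 3}  B2 = {3, 6}  B3 = {4, 6}  B4 = {0, 4}  B5 = {0, 5}  B6 = {1, 5}
Tree: B1–B2, B2–B3, B3–B4, B4–B5, B5–B6
Each bag holds 2 vertices, so the decomposition has width 1, which upper-bounds the treewidth. Any graph with an edge has treewidth ≥ 1, and G has the edge 2–3. Combining the bounds, tw(G) = 1.

1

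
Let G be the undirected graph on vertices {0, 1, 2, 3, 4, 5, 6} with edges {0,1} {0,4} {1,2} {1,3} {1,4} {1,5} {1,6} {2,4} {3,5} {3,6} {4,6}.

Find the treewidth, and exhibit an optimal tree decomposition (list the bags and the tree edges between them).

Treewidth 2.
One such decomposition:
Bags: B1 = {1, 3, 6}  B2 = {1, 4, 6}  B3 = {1, 3, 5}  B4 = {1, 2, 4}  B5 = {0, 1, 4}
Tree: B1–B2, B1–B3, B2–B4, B2–B5

Every bag has size at most 3, so the width is 3 − 1 = 2 and tw(G) ≤ 2. Conversely, {1, 3, 5} is a clique of size 3, and the vertices of any clique must share a bag in every tree decomposition; so some bag has ≥ 3 vertices and tw(G) ≥ 2. The upper and lower bounds meet at 2, so that is the treewidth.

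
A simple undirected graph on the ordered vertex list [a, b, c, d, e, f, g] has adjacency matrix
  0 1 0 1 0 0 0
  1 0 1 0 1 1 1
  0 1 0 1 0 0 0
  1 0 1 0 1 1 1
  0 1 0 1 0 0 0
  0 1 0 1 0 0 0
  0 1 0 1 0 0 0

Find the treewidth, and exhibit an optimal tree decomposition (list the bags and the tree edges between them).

Treewidth 2.
Bags: B1 = {b, c, d}  B2 = {b, d, e}  B3 = {a, b, d}  B4 = {b, d, g}  B5 = {b, d, f}
Tree: B1–B2, B2–B3, B3–B4, B4–B5

Each bag holds 3 vertices, so the decomposition has width 2, which upper-bounds the treewidth. For the lower bound, G contains the cycle d–c–b–e–d, so G is not a forest; only forests have treewidth ≤ 1, hence tw(G) ≥ 2. Hence tw(G) = 2 exactly.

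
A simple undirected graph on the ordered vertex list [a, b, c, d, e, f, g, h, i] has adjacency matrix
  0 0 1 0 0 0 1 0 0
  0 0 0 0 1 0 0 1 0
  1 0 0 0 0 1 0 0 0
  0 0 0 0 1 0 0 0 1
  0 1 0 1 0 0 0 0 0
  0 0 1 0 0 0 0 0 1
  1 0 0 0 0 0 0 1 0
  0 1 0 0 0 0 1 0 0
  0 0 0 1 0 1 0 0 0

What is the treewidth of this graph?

2

A width-2 tree decomposition is:
Bags: B1 = {d, f, i}  B2 = {c, d, f}  B3 = {a, c, d}  B4 = {a, d, g}  B5 = {d, g, h}  B6 = {b, d, h}  B7 = {b, d, e}
Tree: B1–B2, B2–B3, B3–B4, B4–B5, B5–B6, B6–B7
The largest bag has 3 vertices, giving width 2; this decomposition certifies tw(G) ≤ 2. The edges d–i–f–c–a–g–h–b–e–d form a cycle, so G is not a tree and its treewidth is at least 2. Hence tw(G) = 2 exactly.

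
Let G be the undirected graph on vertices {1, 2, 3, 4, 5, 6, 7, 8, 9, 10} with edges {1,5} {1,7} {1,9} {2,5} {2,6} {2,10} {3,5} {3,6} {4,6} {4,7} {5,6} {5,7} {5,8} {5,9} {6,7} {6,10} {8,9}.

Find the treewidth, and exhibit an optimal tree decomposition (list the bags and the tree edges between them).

Each bag holds 3 vertices, so the decomposition has width 2, which upper-bounds the treewidth. Conversely, {2, 6, 10} is a clique of size 3, and the vertices of any clique must share a bag in every tree decomposition; so some bag has ≥ 3 vertices and tw(G) ≥ 2. Therefore the treewidth is 2.

Treewidth 2.
One optimal decomposition is:
Bags: B1 = {5, 6, 7}  B2 = {3, 5, 6}  B3 = {1, 5, 7}  B4 = {1, 5, 9}  B5 = {2, 5, 6}  B6 = {2, 6, 10}  B7 = {4, 6, 7}  B8 = {5, 8, 9}
Tree: B1–B2, B1–B3, B3–B4, B2–B5, B5–B6, B1–B7, B4–B8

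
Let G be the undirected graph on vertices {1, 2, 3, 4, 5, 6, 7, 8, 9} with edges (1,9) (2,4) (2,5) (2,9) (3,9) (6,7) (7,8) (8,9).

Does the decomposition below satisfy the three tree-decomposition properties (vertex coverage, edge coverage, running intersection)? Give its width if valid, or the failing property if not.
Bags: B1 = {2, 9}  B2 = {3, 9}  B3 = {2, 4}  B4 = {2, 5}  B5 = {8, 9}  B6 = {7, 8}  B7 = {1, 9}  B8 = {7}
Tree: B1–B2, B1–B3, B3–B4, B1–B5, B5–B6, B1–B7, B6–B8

No — vertex 6 appears in no bag.

A tree decomposition must satisfy three properties: every vertex lies in some bag; for every edge, both endpoints lie together in some bag; and for every vertex, the bags containing it form a connected subtree. Here vertex 6 appears in no bag, so the decomposition is invalid.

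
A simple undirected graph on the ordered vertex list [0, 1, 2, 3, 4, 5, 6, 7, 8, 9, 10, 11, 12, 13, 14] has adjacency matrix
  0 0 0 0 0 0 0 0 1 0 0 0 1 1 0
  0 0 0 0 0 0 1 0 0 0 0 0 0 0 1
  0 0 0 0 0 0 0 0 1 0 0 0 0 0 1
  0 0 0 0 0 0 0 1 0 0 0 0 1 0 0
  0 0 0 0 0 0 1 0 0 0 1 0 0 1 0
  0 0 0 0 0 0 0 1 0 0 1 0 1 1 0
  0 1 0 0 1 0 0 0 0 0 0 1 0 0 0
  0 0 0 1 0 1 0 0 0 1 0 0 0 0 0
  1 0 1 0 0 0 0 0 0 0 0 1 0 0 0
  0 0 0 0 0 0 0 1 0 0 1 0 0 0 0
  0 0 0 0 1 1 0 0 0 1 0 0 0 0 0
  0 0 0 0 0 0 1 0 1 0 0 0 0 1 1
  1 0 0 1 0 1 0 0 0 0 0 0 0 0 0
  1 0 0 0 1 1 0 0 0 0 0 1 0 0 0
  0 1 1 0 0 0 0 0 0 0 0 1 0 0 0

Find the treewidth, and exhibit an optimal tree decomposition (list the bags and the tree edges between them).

Treewidth 3.
Bags: B1 = {3, 7, 9, 10}  B2 = {3, 5, 7, 10}  B3 = {3, 5, 10, 12}  B4 = {4, 5, 10, 12}  B5 = {4, 5, 12, 13}  B6 = {0, 4, 12, 13}  B7 = {0, 4, 6, 13}  B8 = {0, 6, 11, 13}  B9 = {0, 6, 8, 11}  B10 = {1, 6, 8, 11}  B11 = {1, 8, 11, 14}  B12 = {1, 2, 8, 14}
Tree: B1–B2, B2–B3, B3–B4, B4–B5, B5–B6, B6–B7, B7–B8, B8–B9, B9–B10, B10–B11, B11–B12

Every bag has size at most 4, so the width is 4 − 1 = 3 and tw(G) ≤ 3. For the lower bound: the 4 vertex sets {3,7,9}, {10}, {5}, {0,4,12,13} are disjoint, each induces a connected subgraph, and every pair is joined by at least one edge of G. Contracting each set to a single vertex therefore yields K_{4} as a minor, and since treewidth is minor-monotone, tw(G) ≥ tw(K_{4}) = 3. The upper and lower bounds meet at 3, so that is the treewidth.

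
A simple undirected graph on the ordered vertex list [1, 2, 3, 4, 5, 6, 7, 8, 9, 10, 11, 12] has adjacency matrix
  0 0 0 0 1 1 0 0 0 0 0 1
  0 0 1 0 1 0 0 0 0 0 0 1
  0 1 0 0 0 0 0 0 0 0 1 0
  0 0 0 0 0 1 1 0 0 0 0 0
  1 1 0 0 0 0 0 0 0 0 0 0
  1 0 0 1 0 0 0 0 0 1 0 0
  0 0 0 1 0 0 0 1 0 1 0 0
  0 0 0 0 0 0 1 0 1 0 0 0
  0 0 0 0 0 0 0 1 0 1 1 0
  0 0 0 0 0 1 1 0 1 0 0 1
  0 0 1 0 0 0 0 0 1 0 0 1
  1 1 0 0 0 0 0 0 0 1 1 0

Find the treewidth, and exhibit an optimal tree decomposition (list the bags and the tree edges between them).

Treewidth 3.
One such decomposition:
Bags: B1 = {4, 7, 8, 9}  B2 = {4, 7, 9, 10}  B3 = {4, 6, 9, 10}  B4 = {6, 9, 10, 11}  B5 = {6, 10, 11, 12}  B6 = {1, 6, 11, 12}  B7 = {1, 3, 11, 12}  B8 = {1, 2, 3, 12}  B9 = {1, 2, 3, 5}
Tree: B1–B2, B2–B3, B3–B4, B4–B5, B5–B6, B6–B7, B7–B8, B8–B9

Each bag holds 4 vertices, so the decomposition has width 3, which upper-bounds the treewidth. For the lower bound: the 4 vertex sets {4,7,8}, {9}, {10}, {1,6,11,12} are disjoint, each induces a connected subgraph, and every pair is joined by at least one edge of G. Contracting each set to a single vertex therefore yields K_{4} as a minor, and since treewidth is minor-monotone, tw(G) ≥ tw(K_{4}) = 3. Hence tw(G) = 3 exactly.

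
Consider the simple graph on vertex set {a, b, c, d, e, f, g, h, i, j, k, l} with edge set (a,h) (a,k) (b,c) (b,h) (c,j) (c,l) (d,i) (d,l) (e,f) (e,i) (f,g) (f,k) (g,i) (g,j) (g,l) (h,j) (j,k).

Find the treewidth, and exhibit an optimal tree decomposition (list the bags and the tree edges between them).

Treewidth 3.
One such decomposition:
Bags: B1 = {a, b, c, h}  B2 = {a, c, h, j}  B3 = {a, c, j, k}  B4 = {c, j, k, l}  B5 = {g, j, k, l}  B6 = {f, g, k, l}  B7 = {d, f, g, l}  B8 = {d, f, g, i}  B9 = {d, e, f, i}
Tree: B1–B2, B2–B3, B3–B4, B4–B5, B5–B6, B6–B7, B7–B8, B8–B9

Each bag holds 4 vertices, so the decomposition has width 3, which upper-bounds the treewidth. For the lower bound: the 4 vertex sets {a,b,h}, {c}, {j}, {f,g,k,l} are disjoint, each induces a connected subgraph, and every pair is joined by at least one edge of G. Contracting each set to a single vertex therefore yields K_{4} as a minor, and since treewidth is minor-monotone, tw(G) ≥ tw(K_{4}) = 3. Therefore the treewidth is 3.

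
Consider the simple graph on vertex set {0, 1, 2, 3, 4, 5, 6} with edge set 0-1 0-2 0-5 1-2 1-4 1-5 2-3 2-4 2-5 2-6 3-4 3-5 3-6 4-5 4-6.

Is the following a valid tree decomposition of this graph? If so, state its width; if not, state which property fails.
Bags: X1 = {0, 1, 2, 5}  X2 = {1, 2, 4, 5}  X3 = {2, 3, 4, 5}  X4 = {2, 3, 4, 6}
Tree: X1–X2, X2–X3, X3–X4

Yes; width 3.

Every vertex of G appears in some bag (union = {0, 1, 2, 3, 4, 5, 6}); every edge is covered by a bag; and for each vertex v the set of bags containing v is connected in the bag tree. The decomposition is therefore valid. The largest bag has 4 vertices, so the width is 3.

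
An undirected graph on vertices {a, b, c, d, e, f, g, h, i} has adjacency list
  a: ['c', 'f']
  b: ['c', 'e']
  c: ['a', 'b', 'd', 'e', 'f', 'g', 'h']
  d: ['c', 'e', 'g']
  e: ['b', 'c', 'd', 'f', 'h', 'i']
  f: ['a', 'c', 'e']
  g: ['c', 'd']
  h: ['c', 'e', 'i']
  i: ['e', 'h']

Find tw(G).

A width-2 tree decomposition is:
Bags: B1 = {b, c, e}  B2 = {c, d, e}  B3 = {c, e, h}  B4 = {c, d, g}  B5 = {c, e, f}  B6 = {a, c, f}  B7 = {e, h, i}
Tree: B1–B2, B1–B3, B2–B4, B1–B5, B5–B6, B3–B7
Each bag holds 3 vertices, so the decomposition has width 2, which upper-bounds the treewidth. Conversely, {c, d, g} is a clique of size 3, and the vertices of any clique must share a bag in every tree decomposition; so some bag has ≥ 3 vertices and tw(G) ≥ 2. The upper and lower bounds meet at 2, so that is the treewidth.

2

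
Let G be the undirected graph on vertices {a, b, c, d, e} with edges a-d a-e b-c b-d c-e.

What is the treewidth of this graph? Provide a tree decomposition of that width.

The largest bag has 3 vertices, giving width 2; this decomposition certifies tw(G) ≤ 2. The edges b–d–a–e–c–b form a cycle, so G is not a tree and its treewidth is at least 2. Combining the bounds, tw(G) = 2.

Treewidth 2.
One such decomposition:
Bags: B1 = {a, b, d}  B2 = {a, b, e}  B3 = {b, c, e}
Tree: B1–B2, B2–B3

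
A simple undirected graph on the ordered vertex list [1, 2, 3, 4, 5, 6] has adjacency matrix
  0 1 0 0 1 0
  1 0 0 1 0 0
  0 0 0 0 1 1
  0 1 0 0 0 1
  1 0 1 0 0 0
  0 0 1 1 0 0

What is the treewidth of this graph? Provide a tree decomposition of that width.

Treewidth 2.
One such decomposition:
Bags: B1 = {1, 2, 5}  B2 = {2, 4, 5}  B3 = {4, 5, 6}  B4 = {3, 5, 6}
Tree: B1–B2, B2–B3, B3–B4

The largest bag has 3 vertices, giving width 2; this decomposition certifies tw(G) ≤ 2. For the lower bound, G contains the cycle 5–1–2–4–6–3–5, so G is not a forest; only forests have treewidth ≤ 1, hence tw(G) ≥ 2. The upper and lower bounds meet at 2, so that is the treewidth.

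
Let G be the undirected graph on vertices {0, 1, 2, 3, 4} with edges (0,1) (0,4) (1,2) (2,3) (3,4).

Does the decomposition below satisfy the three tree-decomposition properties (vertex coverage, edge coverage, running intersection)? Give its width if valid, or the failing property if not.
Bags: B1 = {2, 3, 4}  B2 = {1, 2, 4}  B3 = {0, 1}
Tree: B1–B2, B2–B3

A tree decomposition must satisfy three properties: every vertex lies in some bag; for every edge, both endpoints lie together in some bag; and for every vertex, the bags containing it form a connected subtree. Here edge (4,0) lies in no bag, so the decomposition is invalid.

No — edge (4,0) lies in no bag.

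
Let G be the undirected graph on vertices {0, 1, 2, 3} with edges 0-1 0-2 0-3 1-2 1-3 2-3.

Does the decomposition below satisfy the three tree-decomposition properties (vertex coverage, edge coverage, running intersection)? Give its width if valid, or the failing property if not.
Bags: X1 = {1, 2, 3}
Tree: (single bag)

A tree decomposition must satisfy three properties: every vertex lies in some bag; for every edge, both endpoints lie together in some bag; and for every vertex, the bags containing it form a connected subtree. Here vertex 0 appears in no bag, so the decomposition is invalid.

No — vertex 0 appears in no bag.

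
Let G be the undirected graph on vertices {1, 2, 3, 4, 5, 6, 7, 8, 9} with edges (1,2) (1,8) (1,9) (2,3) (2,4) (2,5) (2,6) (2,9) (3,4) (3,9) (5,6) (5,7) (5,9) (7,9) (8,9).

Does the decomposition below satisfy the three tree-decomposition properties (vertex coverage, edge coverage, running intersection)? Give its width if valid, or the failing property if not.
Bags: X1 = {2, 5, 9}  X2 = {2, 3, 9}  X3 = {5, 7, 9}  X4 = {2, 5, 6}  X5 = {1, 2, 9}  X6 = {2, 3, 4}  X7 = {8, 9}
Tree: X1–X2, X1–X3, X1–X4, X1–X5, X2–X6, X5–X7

A tree decomposition must satisfy three properties: every vertex lies in some bag; for every edge, both endpoints lie together in some bag; and for every vertex, the bags containing it form a connected subtree. Here edge (1,8) lies in no bag, so the decomposition is invalid.

No — edge (1,8) lies in no bag.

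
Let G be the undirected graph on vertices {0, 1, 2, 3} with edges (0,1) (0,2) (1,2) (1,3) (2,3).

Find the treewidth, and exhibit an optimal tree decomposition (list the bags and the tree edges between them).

Treewidth 2.
Bags: B1 = {0, 1, 2}  B2 = {1, 2, 3}
Tree: B1–B2

The largest bag has 3 vertices, giving width 2; this decomposition certifies tw(G) ≤ 2. For the lower bound, the 3 vertices {0, 1, 2} are pairwise adjacent, and any tree decomposition puts a clique entirely inside one bag — forcing width ≥ 2. The upper and lower bounds meet at 2, so that is the treewidth.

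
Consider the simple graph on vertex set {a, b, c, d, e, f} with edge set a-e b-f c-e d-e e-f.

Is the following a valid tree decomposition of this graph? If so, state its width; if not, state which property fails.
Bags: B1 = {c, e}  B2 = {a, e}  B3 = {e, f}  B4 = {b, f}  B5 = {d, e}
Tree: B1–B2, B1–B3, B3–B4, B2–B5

Yes; width 1.

Checking the three conditions: (i) the bags cover all of {a, b, c, d, e, f}; (ii) for each edge, some bag contains both endpoints; (iii) the bags containing any fixed vertex form a subtree. All hold, so the decomposition is valid with width 2 − 1 = 1.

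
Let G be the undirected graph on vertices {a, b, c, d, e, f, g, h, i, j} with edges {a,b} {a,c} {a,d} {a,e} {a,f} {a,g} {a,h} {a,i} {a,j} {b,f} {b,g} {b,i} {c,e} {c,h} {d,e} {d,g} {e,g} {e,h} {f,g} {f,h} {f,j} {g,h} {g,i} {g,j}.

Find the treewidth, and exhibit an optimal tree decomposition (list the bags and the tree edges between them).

Treewidth 3.
One such decomposition:
Bags: B1 = {a, f, g, h}  B2 = {a, b, f, g}  B3 = {a, f, g, j}  B4 = {a, b, g, i}  B5 = {a, e, g, h}  B6 = {a, c, e, h}  B7 = {a, d, e, g}
Tree: B1–B2, B2–B3, B2–B4, B1–B5, B5–B6, B5–B7

The largest bag has 4 vertices, giving width 3; this decomposition certifies tw(G) ≤ 3. On the other hand G contains the 4-clique {a, d, e, g}. A clique must lie in a single bag of any decomposition, so no decomposition can have width below 3. The upper and lower bounds meet at 3, so that is the treewidth.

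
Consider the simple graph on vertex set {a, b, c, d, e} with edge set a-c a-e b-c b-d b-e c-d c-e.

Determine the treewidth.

2

A width-2 tree decomposition is:
Bags: B1 = {b, c, e}  B2 = {b, c, d}  B3 = {a, c, e}
Tree: B1–B2, B1–B3
Every bag has size at most 3, so the width is 3 − 1 = 2 and tw(G) ≤ 2. Conversely, {b, c, d} is a clique of size 3, and the vertices of any clique must share a bag in every tree decomposition; so some bag has ≥ 3 vertices and tw(G) ≥ 2. Hence tw(G) = 2 exactly.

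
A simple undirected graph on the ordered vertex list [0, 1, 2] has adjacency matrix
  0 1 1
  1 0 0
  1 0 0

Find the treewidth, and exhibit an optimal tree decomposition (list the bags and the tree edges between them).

The largest bag has 2 vertices, giving width 1; this decomposition certifies tw(G) ≤ 1. G has an edge, so its treewidth is at least 1. Hence tw(G) = 1 exactly.

Treewidth 1.
Bags: B1 = {0, 1}  B2 = {0, 2}
Tree: B1–B2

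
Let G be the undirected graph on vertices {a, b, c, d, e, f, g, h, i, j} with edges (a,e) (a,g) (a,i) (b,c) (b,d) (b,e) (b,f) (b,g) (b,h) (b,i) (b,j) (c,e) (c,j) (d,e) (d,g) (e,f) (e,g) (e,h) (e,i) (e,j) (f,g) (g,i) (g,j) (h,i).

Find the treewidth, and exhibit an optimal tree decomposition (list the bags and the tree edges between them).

Each bag holds 4 vertices, so the decomposition has width 3, which upper-bounds the treewidth. On the other hand G contains the 4-clique {a, e, g, i}. A clique must lie in a single bag of any decomposition, so no decomposition can have width below 3. Hence tw(G) = 3 exactly.

Treewidth 3.
Bags: B1 = {b, e, g, j}  B2 = {b, e, g, i}  B3 = {a, e, g, i}  B4 = {b, e, h, i}  B5 = {b, c, e, j}  B6 = {b, e, f, g}  B7 = {b, d, e, g}
Tree: B1–B2, B2–B3, B2–B4, B1–B5, B2–B6, B6–B7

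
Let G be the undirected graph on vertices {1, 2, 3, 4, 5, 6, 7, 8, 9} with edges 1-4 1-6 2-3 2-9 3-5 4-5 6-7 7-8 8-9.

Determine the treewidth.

A width-2 tree decomposition is:
Bags: B1 = {1, 4, 6}  B2 = {4, 5, 6}  B3 = {3, 5, 6}  B4 = {2, 3, 6}  B5 = {2, 6, 9}  B6 = {6, 8, 9}  B7 = {6, 7, 8}
Tree: B1–B2, B2–B3, B3–B4, B4–B5, B5–B6, B6–B7
The largest bag has 3 vertices, giving width 2; this decomposition certifies tw(G) ≤ 2. Since 6–1–4–5–3–2–9–8–7–6 is a cycle in G, G is not acyclic. Forests are exactly the graphs of treewidth ≤ 1, so tw(G) ≥ 2. Hence tw(G) = 2 exactly.

2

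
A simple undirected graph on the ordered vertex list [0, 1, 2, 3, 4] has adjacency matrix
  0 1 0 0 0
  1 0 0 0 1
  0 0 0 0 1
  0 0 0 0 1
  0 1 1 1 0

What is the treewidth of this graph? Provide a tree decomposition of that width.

Each bag holds 2 vertices, so the decomposition has width 1, which upper-bounds the treewidth. Since G has at least one edge (e.g. 1–4), it is not an edgeless graph, so tw(G) ≥ 1. The upper and lower bounds meet at 1, so that is the treewidth.

Treewidth 1.
Bags: B1 = {1, 4}  B2 = {2, 4}  B3 = {3, 4}  B4 = {0, 1}
Tree: B1–B2, B2–B3, B1–B4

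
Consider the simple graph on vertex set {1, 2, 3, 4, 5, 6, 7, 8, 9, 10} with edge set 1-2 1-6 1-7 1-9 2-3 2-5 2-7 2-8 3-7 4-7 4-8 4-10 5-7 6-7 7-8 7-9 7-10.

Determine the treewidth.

2

A width-2 tree decomposition is:
Bags: B1 = {2, 3, 7}  B2 = {2, 7, 8}  B3 = {2, 5, 7}  B4 = {4, 7, 8}  B5 = {1, 2, 7}  B6 = {4, 7, 10}  B7 = {1, 7, 9}  B8 = {1, 6, 7}
Tree: B1–B2, B1–B3, B2–B4, B3–B5, B4–B6, B5–B7, B5–B8
The largest bag has 3 vertices, giving width 2; this decomposition certifies tw(G) ≤ 2. For the lower bound, the 3 vertices {2, 7, 8} are pairwise adjacent, and any tree decomposition puts a clique entirely inside one bag — forcing width ≥ 2. Hence tw(G) = 2 exactly.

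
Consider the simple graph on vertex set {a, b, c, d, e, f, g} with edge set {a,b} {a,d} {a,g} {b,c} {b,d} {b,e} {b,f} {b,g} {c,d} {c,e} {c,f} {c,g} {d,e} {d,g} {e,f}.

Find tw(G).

3

A width-3 tree decomposition is:
Bags: B1 = {b, c, e, f}  B2 = {b, c, d, e}  B3 = {b, c, d, g}  B4 = {a, b, d, g}
Tree: B1–B2, B2–B3, B3–B4
Every bag has size at most 4, so the width is 4 − 1 = 3 and tw(G) ≤ 3. Conversely, {b, c, d, g} is a clique of size 4, and the vertices of any clique must share a bag in every tree decomposition; so some bag has ≥ 4 vertices and tw(G) ≥ 3. Therefore the treewidth is 3.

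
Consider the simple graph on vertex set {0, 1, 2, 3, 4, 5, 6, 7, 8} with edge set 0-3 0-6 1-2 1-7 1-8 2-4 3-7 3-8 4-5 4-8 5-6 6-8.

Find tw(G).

A width-3 tree decomposition is:
Bags: B1 = {1, 2, 3, 7}  B2 = {1, 2, 3, 8}  B3 = {2, 3, 4, 8}  B4 = {0, 3, 4, 8}  B5 = {0, 4, 6, 8}  B6 = {0, 4, 5, 6}
Tree: B1–B2, B2–B3, B3–B4, B4–B5, B5–B6
Every bag has size at most 4, so the width is 4 − 1 = 3 and tw(G) ≤ 3. For the lower bound: the 4 vertex sets {1,2,7}, {3}, {8}, {0,4,5,6} are disjoint, each induces a connected subgraph, and every pair is joined by at least one edge of G. Contracting each set to a single vertex therefore yields K_{4} as a minor, and since treewidth is minor-monotone, tw(G) ≥ tw(K_{4}) = 3. Combining the bounds, tw(G) = 3.

3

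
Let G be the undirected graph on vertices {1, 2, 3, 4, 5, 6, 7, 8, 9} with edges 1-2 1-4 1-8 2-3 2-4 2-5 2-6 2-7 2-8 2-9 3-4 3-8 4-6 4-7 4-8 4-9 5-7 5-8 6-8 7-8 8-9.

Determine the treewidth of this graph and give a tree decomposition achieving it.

Treewidth 3.
Bags: B1 = {2, 4, 7, 8}  B2 = {2, 4, 6, 8}  B3 = {1, 2, 4, 8}  B4 = {2, 3, 4, 8}  B5 = {2, 5, 7, 8}  B6 = {2, 4, 8, 9}
Tree: B1–B2, B2–B3, B3–B4, B1–B5, B4–B6

The largest bag has 4 vertices, giving width 3; this decomposition certifies tw(G) ≤ 3. On the other hand G contains the 4-clique {1, 2, 4, 8}. A clique must lie in a single bag of any decomposition, so no decomposition can have width below 3. Combining the bounds, tw(G) = 3.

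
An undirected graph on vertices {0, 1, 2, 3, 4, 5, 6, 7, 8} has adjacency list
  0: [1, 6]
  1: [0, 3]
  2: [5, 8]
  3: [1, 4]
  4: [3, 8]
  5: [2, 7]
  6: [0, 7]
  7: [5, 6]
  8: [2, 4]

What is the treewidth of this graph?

2

A width-2 tree decomposition is:
Bags: B1 = {0, 6, 7}  B2 = {0, 5, 7}  B3 = {0, 2, 5}  B4 = {0, 2, 8}  B5 = {0, 4, 8}  B6 = {0, 3, 4}  B7 = {0, 1, 3}
Tree: B1–B2, B2–B3, B3–B4, B4–B5, B5–B6, B6–B7
Every bag has size at most 3, so the width is 3 − 1 = 2 and tw(G) ≤ 2. For the lower bound, G contains the cycle 0–6–7–5–2–8–4–3–1–0, so G is not a forest; only forests have treewidth ≤ 1, hence tw(G) ≥ 2. Combining the bounds, tw(G) = 2.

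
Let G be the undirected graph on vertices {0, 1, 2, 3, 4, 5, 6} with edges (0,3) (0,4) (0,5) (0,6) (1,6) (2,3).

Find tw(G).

1

A width-1 tree decomposition is:
Bags: B1 = {0, 4}  B2 = {0, 6}  B3 = {0, 3}  B4 = {2, 3}  B5 = {1, 6}  B6 = {0, 5}
Tree: B1–B2, B2–B3, B3–B4, B2–B5, B1–B6
Every bag has size at most 2, so the width is 2 − 1 = 1 and tw(G) ≤ 1. Any graph with an edge has treewidth ≥ 1, and G has the edge 0–4. Therefore the treewidth is 1.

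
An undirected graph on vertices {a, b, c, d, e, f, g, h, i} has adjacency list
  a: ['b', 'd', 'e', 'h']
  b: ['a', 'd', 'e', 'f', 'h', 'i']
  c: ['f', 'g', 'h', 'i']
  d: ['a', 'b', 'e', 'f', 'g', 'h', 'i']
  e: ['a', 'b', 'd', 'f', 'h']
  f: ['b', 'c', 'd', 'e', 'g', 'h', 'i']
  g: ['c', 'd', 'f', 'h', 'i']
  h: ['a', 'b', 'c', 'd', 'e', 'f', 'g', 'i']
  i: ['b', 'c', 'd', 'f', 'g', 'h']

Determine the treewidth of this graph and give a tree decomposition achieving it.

The largest bag has 5 vertices, giving width 4; this decomposition certifies tw(G) ≤ 4. Conversely, {a, b, d, e, h} is a clique of size 5, and the vertices of any clique must share a bag in every tree decomposition; so some bag has ≥ 5 vertices and tw(G) ≥ 4. Combining the bounds, tw(G) = 4.

Treewidth 4.
One such decomposition:
Bags: B1 = {b, d, f, h, i}  B2 = {b, d, e, f, h}  B3 = {d, f, g, h, i}  B4 = {a, b, d, e, h}  B5 = {c, f, g, h, i}
Tree: B1–B2, B1–B3, B2–B4, B3–B5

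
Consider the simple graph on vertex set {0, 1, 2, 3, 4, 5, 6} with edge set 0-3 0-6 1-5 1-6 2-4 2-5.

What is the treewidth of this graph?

A width-1 tree decomposition is:
Bags: B1 = {0, 3}  B2 = {0, 6}  B3 = {1, 6}  B4 = {1, 5}  B5 = {2, 5}  B6 = {2, 4}
Tree: B1–B2, B2–B3, B3–B4, B4–B5, B5–B6
Every bag has size at most 2, so the width is 2 − 1 = 1 and tw(G) ≤ 1. Since G has at least one edge (e.g. 3–0), it is not an edgeless graph, so tw(G) ≥ 1. Hence tw(G) = 1 exactly.

1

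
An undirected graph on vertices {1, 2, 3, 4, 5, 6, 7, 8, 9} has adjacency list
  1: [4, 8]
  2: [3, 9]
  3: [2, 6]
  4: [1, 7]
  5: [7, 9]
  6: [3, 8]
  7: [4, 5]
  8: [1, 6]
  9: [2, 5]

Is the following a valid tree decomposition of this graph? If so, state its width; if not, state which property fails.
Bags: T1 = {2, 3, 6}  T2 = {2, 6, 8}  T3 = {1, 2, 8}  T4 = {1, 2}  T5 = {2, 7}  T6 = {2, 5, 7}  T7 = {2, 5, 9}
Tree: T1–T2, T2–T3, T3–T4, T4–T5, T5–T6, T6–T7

A tree decomposition must satisfy three properties: every vertex lies in some bag; for every edge, both endpoints lie together in some bag; and for every vertex, the bags containing it form a connected subtree. Here vertex 4 appears in no bag, so the decomposition is invalid.

No — vertex 4 appears in no bag.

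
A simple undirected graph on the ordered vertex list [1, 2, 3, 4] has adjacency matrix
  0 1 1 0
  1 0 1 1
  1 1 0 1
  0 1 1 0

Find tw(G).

A width-2 tree decomposition is:
Bags: B1 = {1, 2, 3}  B2 = {2, 3, 4}
Tree: B1–B2
Each bag holds 3 vertices, so the decomposition has width 2, which upper-bounds the treewidth. For the lower bound, the 3 vertices {1, 2, 3} are pairwise adjacent, and any tree decomposition puts a clique entirely inside one bag — forcing width ≥ 2. The upper and lower bounds meet at 2, so that is the treewidth.

2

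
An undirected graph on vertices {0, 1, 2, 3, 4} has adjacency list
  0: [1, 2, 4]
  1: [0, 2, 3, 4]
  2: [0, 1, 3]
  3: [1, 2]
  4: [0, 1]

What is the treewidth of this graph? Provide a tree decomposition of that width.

Treewidth 2.
Bags: B1 = {0, 1, 4}  B2 = {0, 1, 2}  B3 = {1, 2, 3}
Tree: B1–B2, B2–B3

Each bag holds 3 vertices, so the decomposition has width 2, which upper-bounds the treewidth. For the lower bound, the 3 vertices {0, 1, 2} are pairwise adjacent, and any tree decomposition puts a clique entirely inside one bag — forcing width ≥ 2. The upper and lower bounds meet at 2, so that is the treewidth.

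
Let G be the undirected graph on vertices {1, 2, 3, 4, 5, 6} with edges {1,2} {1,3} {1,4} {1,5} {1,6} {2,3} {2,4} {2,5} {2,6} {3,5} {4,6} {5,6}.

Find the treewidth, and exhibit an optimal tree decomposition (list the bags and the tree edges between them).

The largest bag has 4 vertices, giving width 3; this decomposition certifies tw(G) ≤ 3. Conversely, {1, 2, 4, 6} is a clique of size 4, and the vertices of any clique must share a bag in every tree decomposition; so some bag has ≥ 4 vertices and tw(G) ≥ 3. Combining the bounds, tw(G) = 3.

Treewidth 3.
Bags: B1 = {1, 2, 3, 5}  B2 = {1, 2, 5, 6}  B3 = {1, 2, 4, 6}
Tree: B1–B2, B2–B3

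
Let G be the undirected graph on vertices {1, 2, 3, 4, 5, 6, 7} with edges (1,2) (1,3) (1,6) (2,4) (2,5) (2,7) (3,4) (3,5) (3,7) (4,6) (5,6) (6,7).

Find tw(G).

3

A width-3 tree decomposition is:
Bags: B1 = {2, 3, 6, 7}  B2 = {1, 2, 3, 6}  B3 = {2, 3, 4, 6}  B4 = {2, 3, 5, 6}
Tree: B1–B2, B2–B3, B3–B4
Each bag holds 4 vertices, so the decomposition has width 3, which upper-bounds the treewidth. For the lower bound: the 4 vertex sets {6,7}, {1,3}, {2}, {4} are disjoint, each induces a connected subgraph, and every pair is joined by at least one edge of G. Contracting each set to a single vertex therefore yields K_{4} as a minor, and since treewidth is minor-monotone, tw(G) ≥ tw(K_{4}) = 3. The upper and lower bounds meet at 3, so that is the treewidth.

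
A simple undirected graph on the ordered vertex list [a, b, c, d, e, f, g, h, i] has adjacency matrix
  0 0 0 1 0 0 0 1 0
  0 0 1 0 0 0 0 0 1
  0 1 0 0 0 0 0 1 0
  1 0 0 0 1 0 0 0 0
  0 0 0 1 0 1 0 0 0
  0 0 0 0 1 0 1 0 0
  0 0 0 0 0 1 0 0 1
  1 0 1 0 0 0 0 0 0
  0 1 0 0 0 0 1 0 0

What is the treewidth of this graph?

2

A width-2 tree decomposition is:
Bags: B1 = {b, c, h}  B2 = {a, b, h}  B3 = {a, b, d}  B4 = {b, d, e}  B5 = {b, e, f}  B6 = {b, f, g}  B7 = {b, g, i}
Tree: B1–B2, B2–B3, B3–B4, B4–B5, B5–B6, B6–B7
The largest bag has 3 vertices, giving width 2; this decomposition certifies tw(G) ≤ 2. The edges b–c–h–a–d–e–f–g–i–b form a cycle, so G is not a tree and its treewidth is at least 2. Hence tw(G) = 2 exactly.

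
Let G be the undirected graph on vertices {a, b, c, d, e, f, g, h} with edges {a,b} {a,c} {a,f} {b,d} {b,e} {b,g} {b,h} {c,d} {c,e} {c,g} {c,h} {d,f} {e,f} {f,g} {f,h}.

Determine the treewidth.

3

A width-3 tree decomposition is:
Bags: B1 = {a, b, c, f}  B2 = {b, c, e, f}  B3 = {b, c, f, h}  B4 = {b, c, d, f}  B5 = {b, c, f, g}
Tree: B1–B2, B2–B3, B3–B4, B4–B5
The largest bag has 4 vertices, giving width 3; this decomposition certifies tw(G) ≤ 3. For the lower bound: the 4 vertex sets {a,f}, {b,e}, {c}, {h} are disjoint, each induces a connected subgraph, and every pair is joined by at least one edge of G. Contracting each set to a single vertex therefore yields K_{4} as a minor, and since treewidth is minor-monotone, tw(G) ≥ tw(K_{4}) = 3. Therefore the treewidth is 3.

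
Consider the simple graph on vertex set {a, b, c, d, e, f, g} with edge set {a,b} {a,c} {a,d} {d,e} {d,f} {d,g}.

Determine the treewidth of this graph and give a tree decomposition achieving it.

Every bag has size at most 2, so the width is 2 − 1 = 1 and tw(G) ≤ 1. G has an edge, so its treewidth is at least 1. The upper and lower bounds meet at 1, so that is the treewidth.

Treewidth 1.
Bags: B1 = {a, d}  B2 = {d, e}  B3 = {a, c}  B4 = {a, b}  B5 = {d, g}  B6 = {d, f}
Tree: B1–B2, B1–B3, B1–B4, B1–B5, B5–B6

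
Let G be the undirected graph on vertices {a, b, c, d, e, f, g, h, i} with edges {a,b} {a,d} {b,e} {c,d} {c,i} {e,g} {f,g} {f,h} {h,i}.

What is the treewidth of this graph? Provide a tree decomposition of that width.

The largest bag has 3 vertices, giving width 2; this decomposition certifies tw(G) ≤ 2. Since h–f–g–e–b–a–d–c–i–h is a cycle in G, G is not acyclic. Forests are exactly the graphs of treewidth ≤ 1, so tw(G) ≥ 2. The upper and lower bounds meet at 2, so that is the treewidth.

Treewidth 2.
One optimal decomposition is:
Bags: B1 = {f, g, h}  B2 = {e, g, h}  B3 = {b, e, h}  B4 = {a, b, h}  B5 = {a, d, h}  B6 = {c, d, h}  B7 = {c, h, i}
Tree: B1–B2, B2–B3, B3–B4, B4–B5, B5–B6, B6–B7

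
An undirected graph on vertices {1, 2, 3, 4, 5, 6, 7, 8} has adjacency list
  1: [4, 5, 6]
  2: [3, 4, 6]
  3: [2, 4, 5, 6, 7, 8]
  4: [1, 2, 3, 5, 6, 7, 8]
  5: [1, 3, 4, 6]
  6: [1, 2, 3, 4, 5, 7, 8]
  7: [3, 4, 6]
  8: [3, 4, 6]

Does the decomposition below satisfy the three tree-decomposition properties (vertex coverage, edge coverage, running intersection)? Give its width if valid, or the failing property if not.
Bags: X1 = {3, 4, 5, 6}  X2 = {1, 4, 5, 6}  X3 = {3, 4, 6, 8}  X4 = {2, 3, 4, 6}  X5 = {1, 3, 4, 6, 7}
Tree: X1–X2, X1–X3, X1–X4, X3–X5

A tree decomposition must satisfy three properties: every vertex lies in some bag; for every edge, both endpoints lie together in some bag; and for every vertex, the bags containing it form a connected subtree. Here bags containing vertex 1 are not connected in the tree, so the decomposition is invalid.

No — bags containing vertex 1 are not connected in the tree.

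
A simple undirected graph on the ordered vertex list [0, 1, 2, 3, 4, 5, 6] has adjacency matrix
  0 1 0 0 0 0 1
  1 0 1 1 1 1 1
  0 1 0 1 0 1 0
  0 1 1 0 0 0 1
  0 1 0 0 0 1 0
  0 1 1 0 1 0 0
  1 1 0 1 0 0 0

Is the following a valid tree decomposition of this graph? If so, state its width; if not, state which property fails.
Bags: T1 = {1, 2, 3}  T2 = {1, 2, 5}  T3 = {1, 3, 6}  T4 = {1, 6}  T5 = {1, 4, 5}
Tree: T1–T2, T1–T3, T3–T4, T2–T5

A tree decomposition must satisfy three properties: every vertex lies in some bag; for every edge, both endpoints lie together in some bag; and for every vertex, the bags containing it form a connected subtree. Here vertex 0 appears in no bag, so the decomposition is invalid.

No — vertex 0 appears in no bag.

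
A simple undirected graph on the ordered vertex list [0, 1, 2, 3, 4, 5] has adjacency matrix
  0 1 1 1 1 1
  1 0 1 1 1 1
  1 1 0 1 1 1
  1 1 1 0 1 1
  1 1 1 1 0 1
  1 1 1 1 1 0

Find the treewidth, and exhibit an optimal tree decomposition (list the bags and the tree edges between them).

A single bag containing all 6 vertices is trivially a valid decomposition of width 5. Conversely, {0, 1, 2, 3, 4, 5} is a clique of size 6, and the vertices of any clique must share a bag in every tree decomposition; so some bag has ≥ 6 vertices and tw(G) ≥ 5. Hence tw(G) = 5 exactly.

Treewidth 5.
One such decomposition:
Bags: B1 = {0, 1, 2, 3, 4, 5}
Tree: (single bag)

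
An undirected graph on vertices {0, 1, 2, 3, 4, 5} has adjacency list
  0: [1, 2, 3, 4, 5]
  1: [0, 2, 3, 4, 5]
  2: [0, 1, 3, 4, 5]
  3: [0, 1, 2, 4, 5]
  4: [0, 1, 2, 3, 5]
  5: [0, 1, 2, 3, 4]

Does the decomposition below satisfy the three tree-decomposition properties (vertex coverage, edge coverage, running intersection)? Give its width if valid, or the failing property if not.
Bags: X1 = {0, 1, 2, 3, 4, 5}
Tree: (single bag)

Yes; width 5.

Every vertex of G appears in some bag (union = {0, 1, 2, 3, 4, 5}); every edge is covered by a bag; and for each vertex v the set of bags containing v is connected in the bag tree. The decomposition is therefore valid. The largest bag has 6 vertices, so the width is 5.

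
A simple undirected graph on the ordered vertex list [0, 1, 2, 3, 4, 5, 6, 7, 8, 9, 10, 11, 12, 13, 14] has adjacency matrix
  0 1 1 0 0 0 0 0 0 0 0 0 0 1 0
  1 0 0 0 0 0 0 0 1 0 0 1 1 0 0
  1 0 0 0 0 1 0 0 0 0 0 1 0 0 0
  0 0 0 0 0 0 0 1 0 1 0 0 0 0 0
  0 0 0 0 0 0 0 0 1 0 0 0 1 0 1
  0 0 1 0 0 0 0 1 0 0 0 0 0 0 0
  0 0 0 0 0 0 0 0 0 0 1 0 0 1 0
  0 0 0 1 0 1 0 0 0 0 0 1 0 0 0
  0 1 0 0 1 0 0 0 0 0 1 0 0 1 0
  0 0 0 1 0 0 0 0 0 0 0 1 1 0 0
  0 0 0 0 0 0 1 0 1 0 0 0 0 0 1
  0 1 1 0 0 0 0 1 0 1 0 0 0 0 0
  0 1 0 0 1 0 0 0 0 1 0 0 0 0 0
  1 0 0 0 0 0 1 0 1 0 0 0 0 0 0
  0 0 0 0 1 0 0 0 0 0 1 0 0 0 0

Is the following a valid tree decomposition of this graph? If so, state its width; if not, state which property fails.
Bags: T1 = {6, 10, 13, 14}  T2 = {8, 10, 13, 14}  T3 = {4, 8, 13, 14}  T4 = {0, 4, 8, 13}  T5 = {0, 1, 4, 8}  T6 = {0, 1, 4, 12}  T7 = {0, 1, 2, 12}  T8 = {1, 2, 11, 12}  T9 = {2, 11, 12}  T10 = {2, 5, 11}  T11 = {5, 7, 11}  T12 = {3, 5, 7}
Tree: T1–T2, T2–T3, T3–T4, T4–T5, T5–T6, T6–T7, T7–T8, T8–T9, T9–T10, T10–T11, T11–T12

No — vertex 9 appears in no bag.

A tree decomposition must satisfy three properties: every vertex lies in some bag; for every edge, both endpoints lie together in some bag; and for every vertex, the bags containing it form a connected subtree. Here vertex 9 appears in no bag, so the decomposition is invalid.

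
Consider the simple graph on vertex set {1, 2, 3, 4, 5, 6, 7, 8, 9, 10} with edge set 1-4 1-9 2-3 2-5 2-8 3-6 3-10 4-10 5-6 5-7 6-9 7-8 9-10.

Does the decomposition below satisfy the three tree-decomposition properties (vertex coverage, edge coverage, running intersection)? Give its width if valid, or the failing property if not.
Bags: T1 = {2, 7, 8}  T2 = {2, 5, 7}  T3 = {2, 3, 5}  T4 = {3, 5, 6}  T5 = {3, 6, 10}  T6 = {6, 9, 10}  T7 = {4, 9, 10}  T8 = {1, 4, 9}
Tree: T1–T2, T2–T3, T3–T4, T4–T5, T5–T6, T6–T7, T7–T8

Yes; width 2.

Every vertex of G appears in some bag (union = {1, 2, 3, 4, 5, 6, 7, 8, 9, 10}); every edge is covered by a bag; and for each vertex v the set of bags containing v is connected in the bag tree. The decomposition is therefore valid. The largest bag has 3 vertices, so the width is 2.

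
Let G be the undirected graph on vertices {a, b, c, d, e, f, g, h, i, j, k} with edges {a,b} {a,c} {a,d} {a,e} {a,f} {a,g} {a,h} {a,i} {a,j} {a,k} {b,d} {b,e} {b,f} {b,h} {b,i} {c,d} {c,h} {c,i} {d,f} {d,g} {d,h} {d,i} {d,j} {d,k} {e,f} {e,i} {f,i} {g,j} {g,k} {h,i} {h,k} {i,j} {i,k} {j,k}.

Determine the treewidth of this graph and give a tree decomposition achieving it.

Every bag has size at most 5, so the width is 5 − 1 = 4 and tw(G) ≤ 4. On the other hand G contains the 5-clique {a, d, g, j, k}. A clique must lie in a single bag of any decomposition, so no decomposition can have width below 4. The upper and lower bounds meet at 4, so that is the treewidth.

Treewidth 4.
One optimal decomposition is:
Bags: B1 = {a, b, d, h, i}  B2 = {a, d, h, i, k}  B3 = {a, b, d, f, i}  B4 = {a, c, d, h, i}  B5 = {a, d, i, j, k}  B6 = {a, b, e, f, i}  B7 = {a, d, g, j, k}
Tree: B1–B2, B1–B3, B2–B4, B2–B5, B3–B6, B5–B7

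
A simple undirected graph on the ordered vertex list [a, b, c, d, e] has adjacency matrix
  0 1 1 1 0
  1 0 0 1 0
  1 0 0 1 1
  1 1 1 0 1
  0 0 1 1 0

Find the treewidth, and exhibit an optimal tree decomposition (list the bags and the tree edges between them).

Each bag holds 3 vertices, so the decomposition has width 2, which upper-bounds the treewidth. For the lower bound, the 3 vertices {c, d, e} are pairwise adjacent, and any tree decomposition puts a clique entirely inside one bag — forcing width ≥ 2. Combining the bounds, tw(G) = 2.

Treewidth 2.
Bags: B1 = {c, d, e}  B2 = {a, c, d}  B3 = {a, b, d}
Tree: B1–B2, B2–B3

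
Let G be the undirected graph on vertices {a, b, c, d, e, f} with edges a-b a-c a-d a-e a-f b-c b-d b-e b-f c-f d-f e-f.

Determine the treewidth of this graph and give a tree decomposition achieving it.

Every bag has size at most 4, so the width is 4 − 1 = 3 and tw(G) ≤ 3. Conversely, {a, b, d, f} is a clique of size 4, and the vertices of any clique must share a bag in every tree decomposition; so some bag has ≥ 4 vertices and tw(G) ≥ 3. Therefore the treewidth is 3.

Treewidth 3.
One such decomposition:
Bags: B1 = {a, b, e, f}  B2 = {a, b, c, f}  B3 = {a, b, d, f}
Tree: B1–B2, B2–B3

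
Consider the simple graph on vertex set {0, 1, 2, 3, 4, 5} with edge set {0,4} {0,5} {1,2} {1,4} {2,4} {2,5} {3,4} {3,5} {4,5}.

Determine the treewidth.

2

A width-2 tree decomposition is:
Bags: B1 = {3, 4, 5}  B2 = {0, 4, 5}  B3 = {2, 4, 5}  B4 = {1, 2, 4}
Tree: B1–B2, B1–B3, B3–B4
The largest bag has 3 vertices, giving width 2; this decomposition certifies tw(G) ≤ 2. For the lower bound, the 3 vertices {1, 2, 4} are pairwise adjacent, and any tree decomposition puts a clique entirely inside one bag — forcing width ≥ 2. Combining the bounds, tw(G) = 2.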